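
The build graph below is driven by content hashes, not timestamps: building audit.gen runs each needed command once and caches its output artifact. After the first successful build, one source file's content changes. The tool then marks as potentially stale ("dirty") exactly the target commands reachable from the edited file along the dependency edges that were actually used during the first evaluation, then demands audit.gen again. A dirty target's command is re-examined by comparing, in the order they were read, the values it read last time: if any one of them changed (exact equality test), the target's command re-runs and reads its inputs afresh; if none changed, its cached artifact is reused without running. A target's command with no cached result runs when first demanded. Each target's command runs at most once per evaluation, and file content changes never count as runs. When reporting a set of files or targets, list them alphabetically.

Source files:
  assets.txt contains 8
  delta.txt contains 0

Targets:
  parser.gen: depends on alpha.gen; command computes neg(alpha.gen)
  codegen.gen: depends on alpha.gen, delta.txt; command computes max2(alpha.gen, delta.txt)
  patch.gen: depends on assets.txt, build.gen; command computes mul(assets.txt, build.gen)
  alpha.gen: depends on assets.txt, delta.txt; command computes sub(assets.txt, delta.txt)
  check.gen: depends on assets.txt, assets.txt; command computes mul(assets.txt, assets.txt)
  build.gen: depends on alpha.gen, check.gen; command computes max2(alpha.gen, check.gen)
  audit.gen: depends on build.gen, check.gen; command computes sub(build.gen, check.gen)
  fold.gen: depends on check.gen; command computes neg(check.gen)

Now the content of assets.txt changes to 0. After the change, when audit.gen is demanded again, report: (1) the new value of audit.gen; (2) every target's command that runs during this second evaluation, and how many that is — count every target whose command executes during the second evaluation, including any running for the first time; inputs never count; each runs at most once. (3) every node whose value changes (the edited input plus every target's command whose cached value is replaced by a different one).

Initial pass — values computed on the first demand:
  alpha.gen = sub(8, 0) = 8
  check.gen = mul(8, 8) = 64
  build.gen = max2(8, 64) = 64
  audit.gen = sub(64, 64) = 0

Second demand — change propagation:
  alpha.gen: re-runs because assets.txt 8->0; new result 0.
  check.gen: re-runs because assets.txt 8->0; assets.txt 8->0; new result 0.
  build.gen: re-runs because alpha.gen 8->0; check.gen 64->0; new result 0.
  audit.gen: re-runs because build.gen 64->0; check.gen 64->0; new result 0 (unchanged).

audit.gen now evaluates to 0.
Run set: alpha.gen, audit.gen, build.gen, check.gen (4 run).
Changed values: alpha.gen, assets.txt, build.gen, check.gen.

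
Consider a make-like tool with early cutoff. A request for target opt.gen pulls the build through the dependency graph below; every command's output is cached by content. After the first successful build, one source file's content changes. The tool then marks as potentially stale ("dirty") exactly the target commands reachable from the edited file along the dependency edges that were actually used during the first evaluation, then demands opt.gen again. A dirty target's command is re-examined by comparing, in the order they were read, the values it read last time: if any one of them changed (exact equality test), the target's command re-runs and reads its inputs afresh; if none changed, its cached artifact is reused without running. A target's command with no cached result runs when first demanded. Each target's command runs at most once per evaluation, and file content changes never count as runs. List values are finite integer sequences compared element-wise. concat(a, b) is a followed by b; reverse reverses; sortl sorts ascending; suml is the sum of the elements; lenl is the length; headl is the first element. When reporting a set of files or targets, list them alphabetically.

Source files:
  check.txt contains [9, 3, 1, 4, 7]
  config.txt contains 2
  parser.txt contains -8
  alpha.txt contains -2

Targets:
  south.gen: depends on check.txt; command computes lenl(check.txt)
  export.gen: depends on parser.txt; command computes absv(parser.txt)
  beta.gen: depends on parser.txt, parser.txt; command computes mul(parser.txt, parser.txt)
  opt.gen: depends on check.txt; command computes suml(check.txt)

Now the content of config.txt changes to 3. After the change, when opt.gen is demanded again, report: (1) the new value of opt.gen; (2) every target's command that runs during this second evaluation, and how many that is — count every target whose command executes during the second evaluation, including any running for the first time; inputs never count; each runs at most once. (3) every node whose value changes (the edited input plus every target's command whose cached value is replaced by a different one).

First demand of the output computes:
  opt.gen = suml([9, 3, 1, 4, 7]) = 24

After the edit, cleaning proceeds:
  no node depends on config.txt at all; the second demand re-runs nothing.

Note the shortcut — nothing in the graph depends on config.txt at all, so no recomputation happens.

Demanding opt.gen again yields 24.
0 target commands run: none.
The nodes whose values change: config.txt.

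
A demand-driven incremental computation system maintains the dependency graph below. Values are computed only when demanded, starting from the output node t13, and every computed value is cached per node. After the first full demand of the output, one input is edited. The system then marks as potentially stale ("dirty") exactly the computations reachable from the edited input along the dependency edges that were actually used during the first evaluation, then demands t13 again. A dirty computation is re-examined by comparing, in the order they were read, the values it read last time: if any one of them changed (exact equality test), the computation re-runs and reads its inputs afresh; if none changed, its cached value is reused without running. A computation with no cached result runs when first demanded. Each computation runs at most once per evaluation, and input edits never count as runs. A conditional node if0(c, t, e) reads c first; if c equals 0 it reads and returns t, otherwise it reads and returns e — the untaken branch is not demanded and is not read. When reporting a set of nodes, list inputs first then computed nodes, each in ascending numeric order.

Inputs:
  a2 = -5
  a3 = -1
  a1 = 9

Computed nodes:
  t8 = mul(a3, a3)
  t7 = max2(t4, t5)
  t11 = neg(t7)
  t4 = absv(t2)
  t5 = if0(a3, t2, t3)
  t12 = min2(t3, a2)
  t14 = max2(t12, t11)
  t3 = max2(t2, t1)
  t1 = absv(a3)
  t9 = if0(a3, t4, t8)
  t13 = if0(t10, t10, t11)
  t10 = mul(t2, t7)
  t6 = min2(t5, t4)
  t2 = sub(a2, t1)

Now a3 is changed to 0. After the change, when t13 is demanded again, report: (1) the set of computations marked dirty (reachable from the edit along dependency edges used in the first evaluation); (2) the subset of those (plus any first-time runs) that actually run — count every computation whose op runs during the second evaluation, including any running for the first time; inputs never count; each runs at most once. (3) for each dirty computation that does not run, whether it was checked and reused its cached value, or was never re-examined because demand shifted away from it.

First evaluation (everything demanded from the output):
  t1 = absv(-1) = 1
  t2 = sub(-5, 1) = -6
  t3 = max2(-6, 1) = 1
  t4 = absv(-6) = 6
  t5 = if0(a3=-1 -> else branch t3) = 1
  t7 = max2(6, 1) = 6
  t10 = mul(-6, 6) = -36
  t11 = neg(6) = -6
  t13 = if0(t10=-36 -> else branch t11) = -6

Propagation after the edit:
  t1: runs — a3 -1->0; result 0.
  t2: runs — t1 1->0; result -5.
  t3: marked dirty but never re-examined — demand shifted away from it.
  t4: runs — t2 -6->-5; result 5.
  t5: runs — a3 -1->0; result -5.
  t7: runs — t4 6->5; t5 1->-5; result 5.
  t10: runs — t2 -6->-5; t7 6->5; result -25.
  t11: runs — t7 6->5; result -5.
  t13: runs — t10 -36->-25; t11 -6->-5; result -5.

Key observation: a condition flipped, so demand moved to the other branch — t3 is never re-examined.

Marked dirty: t1, t2, t3, t4, t5, t7, t10, t11, t13.
Computations that run: t1, t2, t4, t5, t7, t10, t11, t13 — 8 in total.
Never re-examined (demand shifted away): t3.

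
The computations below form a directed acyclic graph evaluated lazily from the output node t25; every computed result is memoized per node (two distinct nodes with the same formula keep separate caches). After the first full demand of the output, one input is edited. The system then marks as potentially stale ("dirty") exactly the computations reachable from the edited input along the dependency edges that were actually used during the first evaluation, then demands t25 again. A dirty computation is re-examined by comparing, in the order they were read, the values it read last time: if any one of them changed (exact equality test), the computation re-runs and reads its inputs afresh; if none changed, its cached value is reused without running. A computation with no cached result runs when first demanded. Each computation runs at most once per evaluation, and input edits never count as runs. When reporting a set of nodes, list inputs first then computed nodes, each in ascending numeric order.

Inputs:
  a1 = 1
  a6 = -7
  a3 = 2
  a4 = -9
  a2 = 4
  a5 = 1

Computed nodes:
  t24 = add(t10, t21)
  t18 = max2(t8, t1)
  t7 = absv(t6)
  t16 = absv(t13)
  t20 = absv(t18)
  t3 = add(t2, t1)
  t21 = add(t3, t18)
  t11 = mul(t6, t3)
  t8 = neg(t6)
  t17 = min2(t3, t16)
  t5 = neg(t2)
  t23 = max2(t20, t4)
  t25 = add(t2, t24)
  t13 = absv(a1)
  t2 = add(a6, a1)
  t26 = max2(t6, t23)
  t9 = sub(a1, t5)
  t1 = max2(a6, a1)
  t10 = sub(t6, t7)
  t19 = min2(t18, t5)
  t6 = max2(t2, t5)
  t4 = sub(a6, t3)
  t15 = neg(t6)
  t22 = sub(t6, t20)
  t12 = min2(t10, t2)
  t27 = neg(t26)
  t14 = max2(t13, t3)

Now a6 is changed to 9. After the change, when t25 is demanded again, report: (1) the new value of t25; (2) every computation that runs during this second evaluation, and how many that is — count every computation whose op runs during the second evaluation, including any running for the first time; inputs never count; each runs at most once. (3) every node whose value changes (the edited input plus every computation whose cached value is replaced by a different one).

First demand of the output computes:
  t1 = max2(-7, 1) = 1
  t2 = add(-7, 1) = -6
  t3 = add(-6, 1) = -5
  t5 = neg(-6) = 6
  t6 = max2(-6, 6) = 6
  t7 = absv(6) = 6
  t8 = neg(6) = -6
  t10 = sub(6, 6) = 0
  t18 = max2(-6, 1) = 1
  t21 = add(-5, 1) = -4
  t24 = add(0, -4) = -4
  t25 = add(-6, -4) = -10

After the edit, cleaning proceeds:
  t1: a read changed (a6 -7->9) — executes, giving 9.
  t2: a read changed (a6 -7->9) — executes, giving 10.
  t3: a read changed (t2 -6->10; t1 1->9) — executes, giving 19.
  t5: a read changed (t2 -6->10) — executes, giving -10.
  t6: a read changed (t2 -6->10; t5 6->-10) — executes, giving 10.
  t7: a read changed (t6 6->10) — executes, giving 10.
  t8: a read changed (t6 6->10) — executes, giving -10.
  t10: a read changed (t6 6->10; t7 6->10) — executes, giving 0 — identical to its old value.
  t18: a read changed (t8 -6->-10; t1 1->9) — executes, giving 9.
  t21: a read changed (t3 -5->19; t18 1->9) — executes, giving 28.
  t24: a read changed (t21 -4->28) — executes, giving 28.
  t25: a read changed (t2 -6->10; t24 -4->28) — executes, giving 38.

Demanding t25 again yields 38.
12 computations run: t1, t2, t3, t5, t6, t7, t8, t10, t18, t21, t24, t25.
The nodes whose values change: a6, t1, t2, t3, t5, t6, t7, t8, t18, t21, t24, t25.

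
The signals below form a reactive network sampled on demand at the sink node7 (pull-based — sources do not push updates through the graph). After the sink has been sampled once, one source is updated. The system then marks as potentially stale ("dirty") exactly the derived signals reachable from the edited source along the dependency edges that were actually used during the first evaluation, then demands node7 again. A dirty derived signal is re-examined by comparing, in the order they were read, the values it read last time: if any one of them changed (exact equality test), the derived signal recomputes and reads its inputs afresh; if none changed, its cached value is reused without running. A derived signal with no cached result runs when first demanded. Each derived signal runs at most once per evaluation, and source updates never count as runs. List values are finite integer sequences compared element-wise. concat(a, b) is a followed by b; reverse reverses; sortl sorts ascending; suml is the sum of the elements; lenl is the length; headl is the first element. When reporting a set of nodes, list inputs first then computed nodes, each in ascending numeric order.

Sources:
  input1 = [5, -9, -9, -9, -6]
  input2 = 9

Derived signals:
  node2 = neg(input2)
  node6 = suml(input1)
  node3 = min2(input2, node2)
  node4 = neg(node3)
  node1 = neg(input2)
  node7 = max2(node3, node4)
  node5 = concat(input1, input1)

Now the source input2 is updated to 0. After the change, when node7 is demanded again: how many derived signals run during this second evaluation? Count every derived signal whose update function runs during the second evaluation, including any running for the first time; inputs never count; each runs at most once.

Initial pass — values computed on the first demand:
  node2 = neg(9) = -9
  node3 = min2(9, -9) = -9
  node4 = neg(-9) = 9
  node7 = max2(-9, 9) = 9

Second demand — change propagation:
  node2: re-runs because input2 9->0; new result 0.
  node3: re-runs because input2 9->0; node2 -9->0; new result 0.
  node4: re-runs because node3 -9->0; new result 0.
  node7: re-runs because node3 -9->0; node4 9->0; new result 0.

Run set: node2, node3, node4, node7 (4 run).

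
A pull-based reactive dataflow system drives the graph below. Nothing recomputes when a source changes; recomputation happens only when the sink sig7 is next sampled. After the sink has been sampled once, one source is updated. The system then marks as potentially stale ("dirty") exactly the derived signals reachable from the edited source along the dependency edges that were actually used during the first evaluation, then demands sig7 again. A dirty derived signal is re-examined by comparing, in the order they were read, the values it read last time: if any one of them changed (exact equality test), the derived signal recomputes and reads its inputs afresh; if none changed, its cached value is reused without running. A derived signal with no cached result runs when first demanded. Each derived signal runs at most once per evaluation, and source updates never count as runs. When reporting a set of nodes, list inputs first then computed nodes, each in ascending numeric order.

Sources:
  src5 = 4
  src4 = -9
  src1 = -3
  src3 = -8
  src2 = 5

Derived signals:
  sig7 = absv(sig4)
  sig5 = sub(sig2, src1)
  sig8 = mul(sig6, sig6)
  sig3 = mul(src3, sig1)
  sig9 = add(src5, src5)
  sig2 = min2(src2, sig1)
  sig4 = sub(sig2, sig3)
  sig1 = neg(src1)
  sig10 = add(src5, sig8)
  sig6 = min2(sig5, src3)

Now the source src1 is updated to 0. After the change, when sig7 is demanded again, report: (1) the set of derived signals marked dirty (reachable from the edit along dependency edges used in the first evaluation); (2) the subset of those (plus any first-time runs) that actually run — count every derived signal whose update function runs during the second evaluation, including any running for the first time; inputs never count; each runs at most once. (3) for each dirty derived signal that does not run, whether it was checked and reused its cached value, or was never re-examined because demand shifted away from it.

Marked dirty: sig1, sig2, sig3, sig4, sig7.
Derived signals that run: sig1, sig2, sig3, sig4, sig7 — 5 in total.
Every dirty derived signal ran.

First evaluation (everything demanded from the output):
  sig1 = neg(-3) = 3
  sig2 = min2(5, 3) = 3
  sig3 = mul(-8, 3) = -24
  sig4 = sub(3, -24) = 27
  sig7 = absv(27) = 27

Propagation after the edit:
  sig1: runs — src1 -3->0; result 0.
  sig2: runs — sig1 3->0; result 0.
  sig3: runs — sig1 3->0; result 0.
  sig4: runs — sig2 3->0; sig3 -24->0; result 0.
  sig7: runs — sig4 27->0; result 0.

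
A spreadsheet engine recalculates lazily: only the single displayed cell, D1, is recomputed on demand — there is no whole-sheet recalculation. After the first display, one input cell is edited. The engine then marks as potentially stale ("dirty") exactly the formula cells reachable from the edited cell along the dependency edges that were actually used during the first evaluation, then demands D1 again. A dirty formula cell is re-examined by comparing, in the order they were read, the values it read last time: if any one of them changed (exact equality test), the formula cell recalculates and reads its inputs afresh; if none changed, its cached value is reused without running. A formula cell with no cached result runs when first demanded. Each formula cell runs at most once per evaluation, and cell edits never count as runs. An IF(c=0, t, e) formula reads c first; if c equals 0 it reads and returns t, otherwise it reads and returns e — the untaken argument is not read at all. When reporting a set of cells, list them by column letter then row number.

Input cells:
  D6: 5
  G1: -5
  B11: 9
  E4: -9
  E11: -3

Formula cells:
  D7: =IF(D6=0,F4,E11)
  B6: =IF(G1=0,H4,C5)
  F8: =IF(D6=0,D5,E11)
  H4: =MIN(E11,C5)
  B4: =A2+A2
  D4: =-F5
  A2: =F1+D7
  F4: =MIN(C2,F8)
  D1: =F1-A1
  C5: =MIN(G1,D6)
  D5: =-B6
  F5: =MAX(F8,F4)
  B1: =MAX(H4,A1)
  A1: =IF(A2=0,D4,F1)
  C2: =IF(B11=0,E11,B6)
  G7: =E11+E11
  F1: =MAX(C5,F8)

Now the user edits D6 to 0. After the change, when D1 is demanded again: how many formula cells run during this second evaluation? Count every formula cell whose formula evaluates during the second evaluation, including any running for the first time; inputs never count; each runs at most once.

First evaluation (everything demanded from the output):
  C5 = MIN(-5, 5) = -5
  D7 = IF(D6=0: D6=5 -> else branch E11) = -3
  F8 = IF(D6=0: D6=5 -> else branch E11) = -3
  F1 = MAX(-5, -3) = -3
  A2 = -3 + -3 = -6
  A1 = IF(A2=0: A2=-6 -> else branch F1) = -3
  D1 = -3 - -3 = 0

Propagation after the edit:
  C5: runs — D6 5->0; result -5 (same value as before).
  B6: demanded for the first time — runs, produces -5.
  C2: demanded for the first time — runs, produces -5.
  D5: demanded for the first time — runs, produces 5.
  F8: runs — D6 5->0; result 5.
  F1: runs — F8 -3->5; result 5.
  F4: demanded for the first time — runs, produces -5.
  D7: runs — D6 5->0; result -5.
  A2: runs — F1 -3->5; D7 -3->-5; result 0.
  F5: demanded for the first time — runs, produces 5.
  D4: demanded for the first time — runs, produces -5.
  A1: runs — A2 -6->0; F1 -3->5; result -5.
  D1: runs — F1 -3->5; A1 -3->-5; result 10.

Key observation: a condition flipped, so demand reaches new nodes — B6, C2, D4, D5, F4, F5 run for the first time.

Formula cells that run: A1, A2, B6, C2, C5, D1, D4, D5, D7, F1, F4, F5, F8 — 13 in total.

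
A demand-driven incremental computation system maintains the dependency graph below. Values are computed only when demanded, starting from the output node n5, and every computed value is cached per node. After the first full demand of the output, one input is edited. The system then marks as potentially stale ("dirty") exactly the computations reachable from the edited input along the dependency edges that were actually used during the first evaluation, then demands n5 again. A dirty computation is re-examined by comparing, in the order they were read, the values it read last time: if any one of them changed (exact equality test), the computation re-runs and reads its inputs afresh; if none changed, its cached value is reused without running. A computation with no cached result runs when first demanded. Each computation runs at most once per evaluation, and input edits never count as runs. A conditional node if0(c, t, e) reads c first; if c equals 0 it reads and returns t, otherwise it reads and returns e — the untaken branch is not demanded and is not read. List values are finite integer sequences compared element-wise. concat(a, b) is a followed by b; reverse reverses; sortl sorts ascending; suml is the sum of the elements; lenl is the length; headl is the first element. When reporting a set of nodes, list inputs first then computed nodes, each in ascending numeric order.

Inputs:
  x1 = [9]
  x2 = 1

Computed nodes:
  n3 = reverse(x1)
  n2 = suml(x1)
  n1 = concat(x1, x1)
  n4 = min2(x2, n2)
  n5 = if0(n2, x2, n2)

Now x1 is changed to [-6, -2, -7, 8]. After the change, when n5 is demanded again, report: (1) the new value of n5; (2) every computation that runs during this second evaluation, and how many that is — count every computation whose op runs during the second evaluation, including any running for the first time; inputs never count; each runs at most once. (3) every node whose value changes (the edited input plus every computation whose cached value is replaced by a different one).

First evaluation (everything demanded from the output):
  n2 = suml([9]) = 9
  n5 = if0(n2=9 -> else branch n2) = 9

Propagation after the edit:
  n2: runs — x1 [9]->[-6, -2, -7, 8]; result -7.
  n5: runs — n2 9->-7; n2 9->-7; result -7.

New value of n5: -7.
Computations that run: n2, n5 — 2 in total.
Values that change: x1, n2, n5.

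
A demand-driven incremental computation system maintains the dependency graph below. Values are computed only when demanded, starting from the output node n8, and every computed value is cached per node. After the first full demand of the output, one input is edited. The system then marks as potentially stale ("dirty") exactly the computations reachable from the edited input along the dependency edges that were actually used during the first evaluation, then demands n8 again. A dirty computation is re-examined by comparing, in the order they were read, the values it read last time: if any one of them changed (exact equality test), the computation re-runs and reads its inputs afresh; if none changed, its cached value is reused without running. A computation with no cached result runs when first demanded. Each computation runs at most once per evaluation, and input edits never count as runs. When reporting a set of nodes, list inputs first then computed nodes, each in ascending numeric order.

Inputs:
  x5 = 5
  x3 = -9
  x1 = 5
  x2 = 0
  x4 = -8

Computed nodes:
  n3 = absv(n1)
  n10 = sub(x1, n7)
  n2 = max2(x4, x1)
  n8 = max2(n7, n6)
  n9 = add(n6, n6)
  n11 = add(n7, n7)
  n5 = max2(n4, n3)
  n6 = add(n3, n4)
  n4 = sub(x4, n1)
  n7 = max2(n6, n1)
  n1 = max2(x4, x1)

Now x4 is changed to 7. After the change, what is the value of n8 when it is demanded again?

New value of n8: 7.

First evaluation (everything demanded from the output):
  n1 = max2(-8, 5) = 5
  n3 = absv(5) = 5
  n4 = sub(-8, 5) = -13
  n6 = add(5, -13) = -8
  n7 = max2(-8, 5) = 5
  n8 = max2(5, -8) = 5

Propagation after the edit:
  n1: runs — x4 -8->7; result 7.
  n3: runs — n1 5->7; result 7.
  n4: runs — x4 -8->7; n1 5->7; result 0.
  n6: runs — n3 5->7; n4 -13->0; result 7.
  n7: runs — n6 -8->7; n1 5->7; result 7.
  n8: runs — n7 5->7; n6 -8->7; result 7.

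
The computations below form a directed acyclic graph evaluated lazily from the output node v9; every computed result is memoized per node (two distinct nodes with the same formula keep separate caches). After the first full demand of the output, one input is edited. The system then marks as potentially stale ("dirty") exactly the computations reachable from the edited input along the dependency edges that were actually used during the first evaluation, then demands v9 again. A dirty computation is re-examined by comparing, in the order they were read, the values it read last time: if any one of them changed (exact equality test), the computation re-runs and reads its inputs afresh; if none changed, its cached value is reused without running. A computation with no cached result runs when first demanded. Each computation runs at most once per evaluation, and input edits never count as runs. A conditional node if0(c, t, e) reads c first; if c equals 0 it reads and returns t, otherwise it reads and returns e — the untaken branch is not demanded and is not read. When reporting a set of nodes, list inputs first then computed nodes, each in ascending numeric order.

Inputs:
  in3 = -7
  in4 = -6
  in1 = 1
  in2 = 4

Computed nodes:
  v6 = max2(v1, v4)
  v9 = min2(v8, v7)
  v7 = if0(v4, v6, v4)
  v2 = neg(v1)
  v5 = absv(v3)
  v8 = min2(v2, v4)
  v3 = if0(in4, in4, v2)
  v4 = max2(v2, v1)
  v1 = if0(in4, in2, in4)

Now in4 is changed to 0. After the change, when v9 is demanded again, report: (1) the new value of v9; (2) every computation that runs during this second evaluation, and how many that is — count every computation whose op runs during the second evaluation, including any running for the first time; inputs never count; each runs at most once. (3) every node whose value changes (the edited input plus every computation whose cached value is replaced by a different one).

Demanding v9 again yields -4.
6 computations run: v1, v2, v4, v7, v8, v9.
The nodes whose values change: in4, v1, v2, v4, v7, v8, v9.

First demand of the output computes:
  v1 = if0(in4=-6 -> else branch in4) = -6
  v2 = neg(-6) = 6
  v4 = max2(6, -6) = 6
  v7 = if0(v4=6 -> else branch v4) = 6
  v8 = min2(6, 6) = 6
  v9 = min2(6, 6) = 6

After the edit, cleaning proceeds:
  v1: a read changed (in4 -6->0; in4 -6->0) — executes, giving 4.
  v2: a read changed (v1 -6->4) — executes, giving -4.
  v4: a read changed (v2 6->-4; v1 -6->4) — executes, giving 4.
  v7: a read changed (v4 6->4; v4 6->4) — executes, giving 4.
  v8: a read changed (v2 6->-4; v4 6->4) — executes, giving -4.
  v9: a read changed (v8 6->-4; v7 6->4) — executes, giving -4.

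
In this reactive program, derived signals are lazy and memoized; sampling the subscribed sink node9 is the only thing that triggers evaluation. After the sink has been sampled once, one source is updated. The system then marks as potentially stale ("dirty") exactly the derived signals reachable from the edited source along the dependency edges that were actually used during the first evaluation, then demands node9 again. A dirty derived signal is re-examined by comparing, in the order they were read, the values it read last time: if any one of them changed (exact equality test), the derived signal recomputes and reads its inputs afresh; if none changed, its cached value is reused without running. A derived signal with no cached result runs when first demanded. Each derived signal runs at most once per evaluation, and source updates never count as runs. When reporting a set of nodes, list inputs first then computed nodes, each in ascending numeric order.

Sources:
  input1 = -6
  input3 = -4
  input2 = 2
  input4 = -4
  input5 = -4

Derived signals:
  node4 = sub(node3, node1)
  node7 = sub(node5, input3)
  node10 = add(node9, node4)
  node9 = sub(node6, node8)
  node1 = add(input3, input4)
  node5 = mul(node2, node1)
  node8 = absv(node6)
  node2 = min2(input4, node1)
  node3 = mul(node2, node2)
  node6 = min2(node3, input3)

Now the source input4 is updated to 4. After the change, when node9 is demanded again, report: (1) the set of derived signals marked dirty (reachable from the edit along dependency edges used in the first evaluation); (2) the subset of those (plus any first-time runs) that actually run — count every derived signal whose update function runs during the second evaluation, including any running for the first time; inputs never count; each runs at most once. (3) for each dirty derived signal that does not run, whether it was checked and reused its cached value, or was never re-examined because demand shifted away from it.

The edit dirties: node1, node2, node3, node6, node8, node9.
4 derived signals run: node1, node2, node3, node6.
Cache hits after checking: node8, node9.
Note the absorption at node6: it re-runs yet its value is the same, leaving the output's value untouched.

First demand of the output computes:
  node1 = add(-4, -4) = -8
  node2 = min2(-4, -8) = -8
  node3 = mul(-8, -8) = 64
  node6 = min2(64, -4) = -4
  node8 = absv(-4) = 4
  node9 = sub(-4, 4) = -8

After the edit, cleaning proceeds:
  node1: a read changed (input4 -4->4) — executes, giving 0.
  node2: a read changed (input4 -4->4; node1 -8->0) — executes, giving 0.
  node3: a read changed (node2 -8->0; node2 -8->0) — executes, giving 0.
  node6: a read changed (node3 64->0) — executes, giving -4 — identical to its old value.
  node8: dirty, but its reads are unchanged (node6 unchanged); cached 4 stands.
  node9: dirty, but its reads are unchanged (node6 unchanged, node8 unchanged); cached -8 stands.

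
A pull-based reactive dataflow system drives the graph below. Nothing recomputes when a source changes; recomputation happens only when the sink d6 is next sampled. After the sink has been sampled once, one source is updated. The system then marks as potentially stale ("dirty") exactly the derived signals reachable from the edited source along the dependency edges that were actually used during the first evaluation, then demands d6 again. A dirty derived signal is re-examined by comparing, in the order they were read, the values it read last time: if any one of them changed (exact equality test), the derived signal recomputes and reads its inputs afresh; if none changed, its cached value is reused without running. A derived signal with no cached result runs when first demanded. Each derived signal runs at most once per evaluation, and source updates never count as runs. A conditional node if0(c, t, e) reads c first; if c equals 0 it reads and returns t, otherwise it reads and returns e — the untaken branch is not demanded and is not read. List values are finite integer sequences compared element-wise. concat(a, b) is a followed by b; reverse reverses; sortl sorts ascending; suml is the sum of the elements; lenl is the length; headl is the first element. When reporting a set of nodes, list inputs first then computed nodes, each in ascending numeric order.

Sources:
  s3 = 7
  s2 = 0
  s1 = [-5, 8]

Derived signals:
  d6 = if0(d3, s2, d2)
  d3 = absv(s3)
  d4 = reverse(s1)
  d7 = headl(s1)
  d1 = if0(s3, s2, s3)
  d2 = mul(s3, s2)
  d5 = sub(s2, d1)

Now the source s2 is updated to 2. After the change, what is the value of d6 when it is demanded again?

New value of d6: 14.

First evaluation (everything demanded from the output):
  d2 = mul(7, 0) = 0
  d3 = absv(7) = 7
  d6 = if0(d3=7 -> else branch d2) = 0

Propagation after the edit:
  d2: runs — s2 0->2; result 14.
  d6: runs — d2 0->14; result 14.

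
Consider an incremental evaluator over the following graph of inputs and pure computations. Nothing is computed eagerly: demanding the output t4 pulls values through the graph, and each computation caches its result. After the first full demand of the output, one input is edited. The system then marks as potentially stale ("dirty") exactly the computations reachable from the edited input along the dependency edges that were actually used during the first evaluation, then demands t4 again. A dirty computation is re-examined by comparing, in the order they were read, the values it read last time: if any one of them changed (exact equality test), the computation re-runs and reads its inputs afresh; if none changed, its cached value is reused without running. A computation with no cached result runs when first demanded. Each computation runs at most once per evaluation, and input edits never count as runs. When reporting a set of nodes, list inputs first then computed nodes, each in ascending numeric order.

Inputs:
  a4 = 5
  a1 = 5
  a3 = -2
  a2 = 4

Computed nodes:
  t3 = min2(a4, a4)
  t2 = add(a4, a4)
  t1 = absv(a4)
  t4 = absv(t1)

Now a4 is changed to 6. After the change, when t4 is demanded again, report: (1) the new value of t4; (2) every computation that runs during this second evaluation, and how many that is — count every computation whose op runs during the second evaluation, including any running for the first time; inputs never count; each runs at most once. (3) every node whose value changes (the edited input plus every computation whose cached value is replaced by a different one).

t4 now evaluates to 6.
Run set: t1, t4 (2 run).
Changed values: a4, t1, t4.

Initial pass — values computed on the first demand:
  t1 = absv(5) = 5
  t4 = absv(5) = 5

Second demand — change propagation:
  t1: re-runs because a4 5->6; new result 6.
  t4: re-runs because t1 5->6; new result 6.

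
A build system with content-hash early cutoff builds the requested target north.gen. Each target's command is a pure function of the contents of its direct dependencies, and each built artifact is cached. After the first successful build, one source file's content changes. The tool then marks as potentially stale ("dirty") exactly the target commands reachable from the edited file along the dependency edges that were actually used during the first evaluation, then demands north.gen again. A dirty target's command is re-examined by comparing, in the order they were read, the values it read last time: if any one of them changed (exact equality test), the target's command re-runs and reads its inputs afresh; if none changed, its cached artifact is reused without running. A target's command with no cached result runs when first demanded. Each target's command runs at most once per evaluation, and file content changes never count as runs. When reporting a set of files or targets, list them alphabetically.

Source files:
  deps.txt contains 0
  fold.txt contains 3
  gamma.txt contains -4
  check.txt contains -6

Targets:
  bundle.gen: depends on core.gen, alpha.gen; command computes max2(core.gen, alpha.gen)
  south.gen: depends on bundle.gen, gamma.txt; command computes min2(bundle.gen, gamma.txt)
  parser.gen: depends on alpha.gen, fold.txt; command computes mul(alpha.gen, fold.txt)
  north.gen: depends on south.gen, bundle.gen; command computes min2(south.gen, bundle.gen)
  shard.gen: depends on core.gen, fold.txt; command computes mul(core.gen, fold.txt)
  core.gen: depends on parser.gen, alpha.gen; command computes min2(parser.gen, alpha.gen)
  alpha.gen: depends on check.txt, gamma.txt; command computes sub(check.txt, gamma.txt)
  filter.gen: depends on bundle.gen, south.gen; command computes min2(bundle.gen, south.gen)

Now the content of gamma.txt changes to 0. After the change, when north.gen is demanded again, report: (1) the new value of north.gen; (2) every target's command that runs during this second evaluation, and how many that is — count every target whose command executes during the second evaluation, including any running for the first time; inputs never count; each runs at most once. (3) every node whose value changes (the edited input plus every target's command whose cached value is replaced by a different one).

New value of north.gen: -6.
Target commands that run: alpha.gen, bundle.gen, core.gen, north.gen, parser.gen, south.gen — 6 in total.
Values that change: alpha.gen, bundle.gen, core.gen, gamma.txt, north.gen, parser.gen, south.gen.

First evaluation (everything demanded from the output):
  alpha.gen = sub(-6, -4) = -2
  parser.gen = mul(-2, 3) = -6
  core.gen = min2(-6, -2) = -6
  bundle.gen = max2(-6, -2) = -2
  south.gen = min2(-2, -4) = -4
  north.gen = min2(-4, -2) = -4

Propagation after the edit:
  alpha.gen: runs — gamma.txt -4->0; result -6.
  parser.gen: runs — alpha.gen -2->-6; result -18.
  core.gen: runs — parser.gen -6->-18; alpha.gen -2->-6; result -18.
  bundle.gen: runs — core.gen -6->-18; alpha.gen -2->-6; result -6.
  south.gen: runs — bundle.gen -2->-6; gamma.txt -4->0; result -6.
  north.gen: runs — south.gen -4->-6; bundle.gen -2->-6; result -6.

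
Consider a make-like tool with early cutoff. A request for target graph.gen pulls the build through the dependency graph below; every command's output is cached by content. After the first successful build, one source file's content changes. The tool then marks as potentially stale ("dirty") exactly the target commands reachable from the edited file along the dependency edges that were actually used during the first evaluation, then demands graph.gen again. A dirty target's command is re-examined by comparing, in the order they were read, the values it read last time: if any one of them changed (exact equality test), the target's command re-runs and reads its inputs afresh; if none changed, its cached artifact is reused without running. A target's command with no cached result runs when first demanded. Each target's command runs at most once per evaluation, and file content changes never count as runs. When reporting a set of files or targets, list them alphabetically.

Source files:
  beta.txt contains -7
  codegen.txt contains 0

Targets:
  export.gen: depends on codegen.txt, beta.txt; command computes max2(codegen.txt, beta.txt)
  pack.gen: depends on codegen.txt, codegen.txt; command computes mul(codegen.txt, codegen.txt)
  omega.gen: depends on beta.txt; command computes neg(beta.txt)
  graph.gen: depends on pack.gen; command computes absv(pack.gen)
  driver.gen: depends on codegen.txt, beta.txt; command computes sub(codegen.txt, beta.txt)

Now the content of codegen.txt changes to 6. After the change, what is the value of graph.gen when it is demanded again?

First demand of the output computes:
  pack.gen = mul(0, 0) = 0
  graph.gen = absv(0) = 0

After the edit, cleaning proceeds:
  pack.gen: a read changed (codegen.txt 0->6; codegen.txt 0->6) — executes, giving 36.
  graph.gen: a read changed (pack.gen 0->36) — executes, giving 36.

Demanding graph.gen again yields 36.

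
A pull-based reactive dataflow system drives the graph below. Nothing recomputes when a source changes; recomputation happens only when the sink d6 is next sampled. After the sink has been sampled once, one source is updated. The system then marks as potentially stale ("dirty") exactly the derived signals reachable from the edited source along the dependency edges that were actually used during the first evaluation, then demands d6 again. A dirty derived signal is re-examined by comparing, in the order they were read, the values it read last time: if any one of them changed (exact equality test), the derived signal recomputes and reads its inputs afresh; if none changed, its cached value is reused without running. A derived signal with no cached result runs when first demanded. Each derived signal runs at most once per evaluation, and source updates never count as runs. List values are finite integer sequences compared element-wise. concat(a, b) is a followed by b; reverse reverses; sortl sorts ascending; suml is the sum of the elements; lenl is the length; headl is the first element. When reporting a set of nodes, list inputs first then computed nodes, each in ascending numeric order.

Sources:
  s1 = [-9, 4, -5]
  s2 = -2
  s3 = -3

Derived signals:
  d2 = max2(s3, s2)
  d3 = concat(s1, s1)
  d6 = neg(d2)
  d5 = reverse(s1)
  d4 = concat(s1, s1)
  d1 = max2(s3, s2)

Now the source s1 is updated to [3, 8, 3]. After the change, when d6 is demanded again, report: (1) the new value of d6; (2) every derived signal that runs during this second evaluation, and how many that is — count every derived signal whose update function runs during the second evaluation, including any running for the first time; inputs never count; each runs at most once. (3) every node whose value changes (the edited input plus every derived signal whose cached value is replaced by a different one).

First evaluation (everything demanded from the output):
  d2 = max2(-3, -2) = -2
  d6 = neg(-2) = 2

Propagation after the edit:
  s1 feeds no computation that the output demands — nothing is marked dirty and nothing runs.

Key observation: s1 is never demanded by the output, so the edit triggers no recomputation at all.

New value of d6: 2.
Derived signals that run: none — 0 in total.
Values that change: s1.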